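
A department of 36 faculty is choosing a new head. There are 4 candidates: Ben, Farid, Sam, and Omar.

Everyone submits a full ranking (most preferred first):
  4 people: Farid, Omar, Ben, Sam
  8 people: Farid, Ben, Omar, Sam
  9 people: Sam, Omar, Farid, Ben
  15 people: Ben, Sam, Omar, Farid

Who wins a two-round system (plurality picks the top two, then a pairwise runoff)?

Farid

Round 1 first-place votes: Ben 15, Farid 12, Sam 9, Omar 0. Ben and Farid advance.
Runoff: Ben is ranked above Farid on 15 ballots, Farid above Ben on 21.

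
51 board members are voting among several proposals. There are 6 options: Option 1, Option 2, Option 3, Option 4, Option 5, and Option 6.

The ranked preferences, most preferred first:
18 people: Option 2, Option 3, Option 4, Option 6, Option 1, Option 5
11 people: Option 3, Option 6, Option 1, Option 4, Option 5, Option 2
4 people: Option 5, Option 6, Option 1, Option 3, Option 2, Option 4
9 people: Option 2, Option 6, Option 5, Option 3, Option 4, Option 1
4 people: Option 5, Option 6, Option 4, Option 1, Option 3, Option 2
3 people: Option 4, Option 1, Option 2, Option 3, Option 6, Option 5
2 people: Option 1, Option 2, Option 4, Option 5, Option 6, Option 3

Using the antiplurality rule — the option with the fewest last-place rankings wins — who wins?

Last-place votes: Option 1 9, Option 2 15, Option 3 2, Option 4 4, Option 5 21, Option 6 0.

Option 6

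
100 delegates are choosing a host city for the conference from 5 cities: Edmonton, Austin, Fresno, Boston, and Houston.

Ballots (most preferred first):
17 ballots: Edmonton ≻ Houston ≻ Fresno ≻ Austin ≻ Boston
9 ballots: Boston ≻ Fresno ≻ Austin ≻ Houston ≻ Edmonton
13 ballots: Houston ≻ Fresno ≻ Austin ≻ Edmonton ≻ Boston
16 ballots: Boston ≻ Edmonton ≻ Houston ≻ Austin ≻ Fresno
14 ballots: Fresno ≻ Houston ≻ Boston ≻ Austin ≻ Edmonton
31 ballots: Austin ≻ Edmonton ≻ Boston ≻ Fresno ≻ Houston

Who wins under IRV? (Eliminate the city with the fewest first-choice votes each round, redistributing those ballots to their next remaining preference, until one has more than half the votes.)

Round 1: Edmonton 17, Austin 31, Fresno 14, Boston 25, Houston 13. Houston eliminated.
Round 2: Edmonton 17, Austin 31, Fresno 27, Boston 25. Edmonton eliminated.
Round 3: Austin 31, Fresno 44, Boston 25. Boston eliminated.
Round 4: Austin 47, Fresno 53. Fresno has a majority (≥51).

Fresno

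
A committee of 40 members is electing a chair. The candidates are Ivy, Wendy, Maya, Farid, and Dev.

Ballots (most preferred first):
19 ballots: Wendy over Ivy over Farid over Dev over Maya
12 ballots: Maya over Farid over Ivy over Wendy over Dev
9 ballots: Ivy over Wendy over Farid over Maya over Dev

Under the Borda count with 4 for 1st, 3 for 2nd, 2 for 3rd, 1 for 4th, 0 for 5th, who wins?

Ivy

Ivy: 19×3 + 12×2 + 9×4 = 117
Wendy: 19×4 + 12×1 + 9×3 = 115
Maya: 19×0 + 12×4 + 9×1 = 57
Farid: 19×2 + 12×3 + 9×2 = 92
Dev: 19×1 + 12×0 + 9×0 = 19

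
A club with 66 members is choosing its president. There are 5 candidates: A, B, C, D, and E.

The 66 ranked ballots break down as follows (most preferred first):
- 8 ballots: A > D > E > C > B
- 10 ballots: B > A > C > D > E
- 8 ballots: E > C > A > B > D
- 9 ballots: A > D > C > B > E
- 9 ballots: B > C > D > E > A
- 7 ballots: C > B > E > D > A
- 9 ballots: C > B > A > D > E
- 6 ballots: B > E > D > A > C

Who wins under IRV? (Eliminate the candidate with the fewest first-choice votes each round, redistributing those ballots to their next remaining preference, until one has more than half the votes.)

C

Round 1: A 17, B 25, C 16, D 0, E 8. D eliminated.
Round 2: A 17, B 25, C 16, E 8. E eliminated.
Round 3: A 17, B 25, C 24. A eliminated.
Round 4: B 25, C 41. C has a majority (≥34).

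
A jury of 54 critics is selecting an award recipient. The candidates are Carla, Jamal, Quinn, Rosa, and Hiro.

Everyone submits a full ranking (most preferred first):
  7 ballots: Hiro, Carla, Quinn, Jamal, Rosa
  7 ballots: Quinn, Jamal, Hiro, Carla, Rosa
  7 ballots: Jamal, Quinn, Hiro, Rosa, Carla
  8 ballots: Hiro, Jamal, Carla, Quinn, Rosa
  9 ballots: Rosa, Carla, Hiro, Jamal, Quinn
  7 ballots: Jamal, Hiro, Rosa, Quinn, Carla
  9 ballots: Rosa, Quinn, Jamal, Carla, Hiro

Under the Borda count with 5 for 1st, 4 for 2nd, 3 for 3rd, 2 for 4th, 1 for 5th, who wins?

Jamal

Carla: 7×4 + 7×2 + 7×1 + 8×3 + 9×4 + 7×1 + 9×2 = 134
Jamal: 7×2 + 7×4 + 7×5 + 8×4 + 9×2 + 7×5 + 9×3 = 189
Quinn: 7×3 + 7×5 + 7×4 + 8×2 + 9×1 + 7×2 + 9×4 = 159
Rosa: 7×1 + 7×1 + 7×2 + 8×1 + 9×5 + 7×3 + 9×5 = 147
Hiro: 7×5 + 7×3 + 7×3 + 8×5 + 9×3 + 7×4 + 9×1 = 181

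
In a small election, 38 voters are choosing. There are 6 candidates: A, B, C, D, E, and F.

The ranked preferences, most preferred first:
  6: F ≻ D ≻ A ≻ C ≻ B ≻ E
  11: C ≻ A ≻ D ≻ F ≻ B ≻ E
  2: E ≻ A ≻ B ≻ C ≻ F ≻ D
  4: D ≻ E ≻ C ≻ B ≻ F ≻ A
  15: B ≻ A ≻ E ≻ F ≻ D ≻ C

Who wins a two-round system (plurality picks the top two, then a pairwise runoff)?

C

Round 1 first-place votes: A 0, B 15, C 11, D 4, E 2, F 6. B and C advance.
Runoff: B is ranked above C on 17 ballots, C above B on 21.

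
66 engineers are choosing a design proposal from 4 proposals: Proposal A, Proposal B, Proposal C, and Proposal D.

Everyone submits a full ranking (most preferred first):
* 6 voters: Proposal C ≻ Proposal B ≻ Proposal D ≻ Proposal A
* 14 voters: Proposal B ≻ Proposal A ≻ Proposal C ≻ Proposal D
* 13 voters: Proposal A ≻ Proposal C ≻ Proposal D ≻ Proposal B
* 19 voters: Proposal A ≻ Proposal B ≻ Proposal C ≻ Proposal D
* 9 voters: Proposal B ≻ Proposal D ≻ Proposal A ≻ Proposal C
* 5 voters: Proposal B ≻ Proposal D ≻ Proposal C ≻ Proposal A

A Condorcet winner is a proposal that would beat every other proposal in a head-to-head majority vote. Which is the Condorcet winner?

Proposal B

Proposal B vs Proposal A: 34–32
Proposal B vs Proposal C: 47–19
Proposal B vs Proposal D: 53–13
Proposal B beats every other proposal.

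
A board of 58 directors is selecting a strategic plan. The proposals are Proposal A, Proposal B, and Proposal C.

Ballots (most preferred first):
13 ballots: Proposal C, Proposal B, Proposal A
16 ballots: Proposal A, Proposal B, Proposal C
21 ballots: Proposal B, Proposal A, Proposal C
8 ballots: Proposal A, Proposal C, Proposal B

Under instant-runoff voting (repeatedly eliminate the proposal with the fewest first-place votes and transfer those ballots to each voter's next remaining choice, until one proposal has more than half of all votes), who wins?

Proposal B

Round 1: Proposal A 24, Proposal B 21, Proposal C 13. Proposal C eliminated.
Round 2: Proposal A 24, Proposal B 34. Proposal B has a majority (≥30).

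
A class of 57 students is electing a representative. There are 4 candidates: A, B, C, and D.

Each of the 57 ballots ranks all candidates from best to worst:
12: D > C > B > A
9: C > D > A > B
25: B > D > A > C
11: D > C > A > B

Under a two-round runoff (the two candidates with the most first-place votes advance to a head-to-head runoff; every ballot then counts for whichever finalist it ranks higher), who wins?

Round 1 first-place votes: A 0, B 25, C 9, D 23. B and D advance.
Runoff: B is ranked above D on 25 ballots, D above B on 32.

D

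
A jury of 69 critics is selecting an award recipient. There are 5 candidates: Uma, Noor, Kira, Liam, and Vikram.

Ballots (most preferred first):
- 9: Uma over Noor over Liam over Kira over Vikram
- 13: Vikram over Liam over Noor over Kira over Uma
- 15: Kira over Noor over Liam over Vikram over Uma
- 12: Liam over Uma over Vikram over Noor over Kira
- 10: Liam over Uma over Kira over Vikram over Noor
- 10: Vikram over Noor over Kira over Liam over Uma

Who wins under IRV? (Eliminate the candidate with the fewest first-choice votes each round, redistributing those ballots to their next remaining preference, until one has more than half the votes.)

Liam

Round 1: Uma 9, Noor 0, Kira 15, Liam 22, Vikram 23. Noor eliminated.
Round 2: Uma 9, Kira 15, Liam 22, Vikram 23. Uma eliminated.
Round 3: Kira 15, Liam 31, Vikram 23. Kira eliminated.
Round 4: Liam 46, Vikram 23. Liam has a majority (≥35).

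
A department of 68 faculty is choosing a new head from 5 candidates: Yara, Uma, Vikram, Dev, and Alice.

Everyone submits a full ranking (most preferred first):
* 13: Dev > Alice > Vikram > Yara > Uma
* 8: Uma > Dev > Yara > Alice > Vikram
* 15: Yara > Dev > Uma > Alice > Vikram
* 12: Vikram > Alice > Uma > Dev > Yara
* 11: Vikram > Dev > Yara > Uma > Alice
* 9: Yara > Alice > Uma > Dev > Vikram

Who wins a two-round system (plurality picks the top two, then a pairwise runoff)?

Vikram

Round 1 first-place votes: Yara 24, Uma 8, Vikram 23, Dev 13, Alice 0. Yara and Vikram advance.
Runoff: Yara is ranked above Vikram on 32 ballots, Vikram above Yara on 36.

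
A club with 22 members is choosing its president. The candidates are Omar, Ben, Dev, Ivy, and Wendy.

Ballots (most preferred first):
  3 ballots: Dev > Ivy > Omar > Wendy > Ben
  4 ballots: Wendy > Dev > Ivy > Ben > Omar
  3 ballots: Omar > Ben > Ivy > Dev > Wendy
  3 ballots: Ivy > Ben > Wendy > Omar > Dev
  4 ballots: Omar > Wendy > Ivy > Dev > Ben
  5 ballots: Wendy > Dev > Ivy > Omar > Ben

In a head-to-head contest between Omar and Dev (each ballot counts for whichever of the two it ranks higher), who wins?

Omar is ranked above Dev on 10 ballots; Dev above Omar on 12.

Dev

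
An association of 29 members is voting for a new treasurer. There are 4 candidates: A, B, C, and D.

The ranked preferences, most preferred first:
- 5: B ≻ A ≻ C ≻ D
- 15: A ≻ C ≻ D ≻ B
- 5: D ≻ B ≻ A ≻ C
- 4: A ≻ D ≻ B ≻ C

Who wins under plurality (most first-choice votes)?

First-place votes: A 19, B 5, C 0, D 5.

A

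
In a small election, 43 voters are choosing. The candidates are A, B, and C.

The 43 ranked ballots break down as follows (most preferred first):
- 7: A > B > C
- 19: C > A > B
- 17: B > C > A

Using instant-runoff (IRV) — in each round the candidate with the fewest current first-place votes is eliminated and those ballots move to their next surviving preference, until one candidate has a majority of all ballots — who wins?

B

Round 1: A 7, B 17, C 19. A eliminated.
Round 2: B 24, C 19. B has a majority (≥22).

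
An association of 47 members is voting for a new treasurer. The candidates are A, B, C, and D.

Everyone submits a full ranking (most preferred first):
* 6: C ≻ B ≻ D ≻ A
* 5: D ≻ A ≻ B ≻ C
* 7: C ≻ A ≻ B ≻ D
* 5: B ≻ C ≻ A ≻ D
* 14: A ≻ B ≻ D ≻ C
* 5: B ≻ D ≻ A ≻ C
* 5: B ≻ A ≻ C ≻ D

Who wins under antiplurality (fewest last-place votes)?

Last-place votes: A 6, B 0, C 24, D 17.

B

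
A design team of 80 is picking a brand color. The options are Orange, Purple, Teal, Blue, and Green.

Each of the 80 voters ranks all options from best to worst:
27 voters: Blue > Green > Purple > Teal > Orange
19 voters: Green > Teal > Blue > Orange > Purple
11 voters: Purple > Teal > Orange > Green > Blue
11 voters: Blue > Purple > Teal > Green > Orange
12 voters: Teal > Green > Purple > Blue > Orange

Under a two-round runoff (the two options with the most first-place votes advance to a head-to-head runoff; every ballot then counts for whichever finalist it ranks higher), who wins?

Green

Round 1 first-place votes: Orange 0, Purple 11, Teal 12, Blue 38, Green 19. Blue and Green advance.
Runoff: Blue is ranked above Green on 38 ballots, Green above Blue on 42.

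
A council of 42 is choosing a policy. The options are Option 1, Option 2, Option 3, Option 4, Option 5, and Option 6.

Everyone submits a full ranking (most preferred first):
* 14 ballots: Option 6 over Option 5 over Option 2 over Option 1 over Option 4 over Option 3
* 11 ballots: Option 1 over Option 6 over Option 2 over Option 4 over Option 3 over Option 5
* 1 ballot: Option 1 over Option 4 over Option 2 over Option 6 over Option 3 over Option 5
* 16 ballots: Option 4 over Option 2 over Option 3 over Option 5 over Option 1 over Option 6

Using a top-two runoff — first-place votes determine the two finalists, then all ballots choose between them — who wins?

Option 6

Round 1 first-place votes: Option 1 12, Option 2 0, Option 3 0, Option 4 16, Option 5 0, Option 6 14. Option 4 and Option 6 advance.
Runoff: Option 4 is ranked above Option 6 on 17 ballots, Option 6 above Option 4 on 25.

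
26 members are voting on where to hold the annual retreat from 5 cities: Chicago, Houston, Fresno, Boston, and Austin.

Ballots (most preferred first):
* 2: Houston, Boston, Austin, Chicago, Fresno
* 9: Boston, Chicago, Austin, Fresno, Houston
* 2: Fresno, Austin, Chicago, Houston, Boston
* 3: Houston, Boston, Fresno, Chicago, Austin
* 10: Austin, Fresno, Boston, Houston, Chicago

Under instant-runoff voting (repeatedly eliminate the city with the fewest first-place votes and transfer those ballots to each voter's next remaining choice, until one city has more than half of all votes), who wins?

Round 1: Chicago 0, Houston 5, Fresno 2, Boston 9, Austin 10. Chicago eliminated.
Round 2: Houston 5, Fresno 2, Boston 9, Austin 10. Fresno eliminated.
Round 3: Houston 5, Boston 9, Austin 12. Houston eliminated.
Round 4: Boston 14, Austin 12. Boston has a majority (≥14).

Boston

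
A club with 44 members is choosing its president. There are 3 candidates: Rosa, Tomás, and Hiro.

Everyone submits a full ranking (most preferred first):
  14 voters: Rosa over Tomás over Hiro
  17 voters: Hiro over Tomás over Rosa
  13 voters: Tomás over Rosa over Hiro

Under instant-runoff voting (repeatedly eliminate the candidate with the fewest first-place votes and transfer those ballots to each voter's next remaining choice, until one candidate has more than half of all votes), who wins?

Round 1: Rosa 14, Tomás 13, Hiro 17. Tomás eliminated.
Round 2: Rosa 27, Hiro 17. Rosa has a majority (≥23).

Rosa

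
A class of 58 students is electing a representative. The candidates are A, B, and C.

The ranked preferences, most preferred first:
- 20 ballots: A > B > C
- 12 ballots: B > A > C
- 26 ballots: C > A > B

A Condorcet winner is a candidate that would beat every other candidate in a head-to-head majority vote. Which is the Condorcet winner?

A

A vs B: 46–12
A vs C: 32–26
A beats every other candidate.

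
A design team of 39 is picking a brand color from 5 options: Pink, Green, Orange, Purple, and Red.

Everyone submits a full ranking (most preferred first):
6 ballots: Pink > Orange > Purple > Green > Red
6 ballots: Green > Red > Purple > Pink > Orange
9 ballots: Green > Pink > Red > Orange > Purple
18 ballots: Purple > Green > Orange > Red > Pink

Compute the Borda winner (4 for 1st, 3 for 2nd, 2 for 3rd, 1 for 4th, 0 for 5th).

Pink: 6×4 + 6×1 + 9×3 + 18×0 = 57
Green: 6×1 + 6×4 + 9×4 + 18×3 = 120
Orange: 6×3 + 6×0 + 9×1 + 18×2 = 63
Purple: 6×2 + 6×2 + 9×0 + 18×4 = 96
Red: 6×0 + 6×3 + 9×2 + 18×1 = 54

Green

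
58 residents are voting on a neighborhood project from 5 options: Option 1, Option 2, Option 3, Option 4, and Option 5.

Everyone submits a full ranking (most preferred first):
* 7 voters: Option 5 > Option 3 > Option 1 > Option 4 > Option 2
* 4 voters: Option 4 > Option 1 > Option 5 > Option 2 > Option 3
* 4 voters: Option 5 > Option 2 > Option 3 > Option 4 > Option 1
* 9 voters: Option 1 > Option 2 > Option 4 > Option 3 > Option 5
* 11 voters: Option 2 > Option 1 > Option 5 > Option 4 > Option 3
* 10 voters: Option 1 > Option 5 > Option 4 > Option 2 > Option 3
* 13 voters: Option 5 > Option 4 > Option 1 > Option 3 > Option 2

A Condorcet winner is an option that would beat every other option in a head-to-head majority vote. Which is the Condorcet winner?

Option 1 vs Option 2: 43–15
Option 1 vs Option 3: 47–11
Option 1 vs Option 4: 37–21
Option 1 vs Option 5: 34–24
Option 1 beats every other option.

Option 1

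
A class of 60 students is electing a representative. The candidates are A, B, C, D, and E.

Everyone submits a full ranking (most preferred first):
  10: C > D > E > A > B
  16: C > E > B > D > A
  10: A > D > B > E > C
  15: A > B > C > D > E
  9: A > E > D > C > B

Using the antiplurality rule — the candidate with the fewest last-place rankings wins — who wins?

D

Last-place votes: A 16, B 19, C 10, D 0, E 15.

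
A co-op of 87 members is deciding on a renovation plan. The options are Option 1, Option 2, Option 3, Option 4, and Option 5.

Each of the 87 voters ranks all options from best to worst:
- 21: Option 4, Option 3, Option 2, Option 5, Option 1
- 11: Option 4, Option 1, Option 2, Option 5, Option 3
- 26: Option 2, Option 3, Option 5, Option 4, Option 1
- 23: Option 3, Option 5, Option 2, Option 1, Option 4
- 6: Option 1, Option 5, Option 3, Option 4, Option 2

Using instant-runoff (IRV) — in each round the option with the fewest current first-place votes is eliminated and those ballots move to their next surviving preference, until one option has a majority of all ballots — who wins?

Round 1: Option 1 6, Option 2 26, Option 3 23, Option 4 32, Option 5 0. Option 5 eliminated.
Round 2: Option 1 6, Option 2 26, Option 3 23, Option 4 32. Option 1 eliminated.
Round 3: Option 2 26, Option 3 29, Option 4 32. Option 2 eliminated.
Round 4: Option 3 55, Option 4 32. Option 3 has a majority (≥44).

Option 3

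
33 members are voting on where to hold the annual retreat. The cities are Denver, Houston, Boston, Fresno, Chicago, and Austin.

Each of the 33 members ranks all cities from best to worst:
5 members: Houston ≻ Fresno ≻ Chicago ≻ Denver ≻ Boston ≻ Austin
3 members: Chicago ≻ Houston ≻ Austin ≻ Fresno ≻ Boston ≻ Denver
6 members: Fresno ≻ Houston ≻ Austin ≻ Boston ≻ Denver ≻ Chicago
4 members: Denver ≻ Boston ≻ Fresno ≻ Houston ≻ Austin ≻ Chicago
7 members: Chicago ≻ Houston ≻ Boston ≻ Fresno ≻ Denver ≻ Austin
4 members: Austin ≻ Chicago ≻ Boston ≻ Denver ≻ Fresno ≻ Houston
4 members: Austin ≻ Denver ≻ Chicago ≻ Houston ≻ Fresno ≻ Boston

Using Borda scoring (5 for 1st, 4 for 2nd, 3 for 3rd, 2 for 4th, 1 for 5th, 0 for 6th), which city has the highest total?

Houston

Denver: 5×2 + 3×0 + 6×1 + 4×5 + 7×1 + 4×2 + 4×4 = 67
Houston: 5×5 + 3×4 + 6×4 + 4×2 + 7×4 + 4×0 + 4×2 = 105
Boston: 5×1 + 3×1 + 6×2 + 4×4 + 7×3 + 4×3 + 4×0 = 69
Fresno: 5×4 + 3×2 + 6×5 + 4×3 + 7×2 + 4×1 + 4×1 = 90
Chicago: 5×3 + 3×5 + 6×0 + 4×0 + 7×5 + 4×4 + 4×3 = 93
Austin: 5×0 + 3×3 + 6×3 + 4×1 + 7×0 + 4×5 + 4×5 = 71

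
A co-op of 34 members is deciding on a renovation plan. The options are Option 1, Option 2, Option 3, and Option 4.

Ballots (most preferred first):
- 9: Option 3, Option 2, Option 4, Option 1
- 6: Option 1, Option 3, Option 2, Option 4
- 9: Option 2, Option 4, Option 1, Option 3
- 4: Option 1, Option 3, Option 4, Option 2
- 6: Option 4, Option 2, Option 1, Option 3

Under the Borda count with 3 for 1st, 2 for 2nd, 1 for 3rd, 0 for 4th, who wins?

Option 1: 9×0 + 6×3 + 9×1 + 4×3 + 6×1 = 45
Option 2: 9×2 + 6×1 + 9×3 + 4×0 + 6×2 = 63
Option 3: 9×3 + 6×2 + 9×0 + 4×2 + 6×0 = 47
Option 4: 9×1 + 6×0 + 9×2 + 4×1 + 6×3 = 49

Option 2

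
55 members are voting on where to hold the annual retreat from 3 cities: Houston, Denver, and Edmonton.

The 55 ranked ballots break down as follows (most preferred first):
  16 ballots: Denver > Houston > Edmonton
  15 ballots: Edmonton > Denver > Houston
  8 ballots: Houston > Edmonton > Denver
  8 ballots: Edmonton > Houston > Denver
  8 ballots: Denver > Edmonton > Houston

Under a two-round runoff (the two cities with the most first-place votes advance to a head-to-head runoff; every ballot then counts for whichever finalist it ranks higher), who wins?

Edmonton

Round 1 first-place votes: Houston 8, Denver 24, Edmonton 23. Denver and Edmonton advance.
Runoff: Denver is ranked above Edmonton on 24 ballots, Edmonton above Denver on 31.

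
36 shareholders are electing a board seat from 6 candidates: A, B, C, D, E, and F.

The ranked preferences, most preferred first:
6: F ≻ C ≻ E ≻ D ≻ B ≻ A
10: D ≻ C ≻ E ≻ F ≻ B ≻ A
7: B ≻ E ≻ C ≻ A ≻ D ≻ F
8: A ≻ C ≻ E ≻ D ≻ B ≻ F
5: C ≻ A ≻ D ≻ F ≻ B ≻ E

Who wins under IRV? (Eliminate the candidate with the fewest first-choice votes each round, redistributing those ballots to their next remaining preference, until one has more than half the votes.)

Round 1: A 8, B 7, C 5, D 10, E 0, F 6. E eliminated.
Round 2: A 8, B 7, C 5, D 10, F 6. C eliminated.
Round 3: A 13, B 7, D 10, F 6. F eliminated.
Round 4: A 13, B 7, D 16. B eliminated.
Round 5: A 20, D 16. A has a majority (≥19).

A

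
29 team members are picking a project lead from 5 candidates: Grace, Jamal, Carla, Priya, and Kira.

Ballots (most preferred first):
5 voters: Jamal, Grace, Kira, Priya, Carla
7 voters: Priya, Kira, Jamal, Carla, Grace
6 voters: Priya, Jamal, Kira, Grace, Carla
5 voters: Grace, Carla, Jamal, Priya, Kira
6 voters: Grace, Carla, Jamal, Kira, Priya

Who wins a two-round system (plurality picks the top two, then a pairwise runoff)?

Grace

Round 1 first-place votes: Grace 11, Jamal 5, Carla 0, Priya 13, Kira 0. Priya and Grace advance.
Runoff: Priya is ranked above Grace on 13 ballots, Grace above Priya on 16.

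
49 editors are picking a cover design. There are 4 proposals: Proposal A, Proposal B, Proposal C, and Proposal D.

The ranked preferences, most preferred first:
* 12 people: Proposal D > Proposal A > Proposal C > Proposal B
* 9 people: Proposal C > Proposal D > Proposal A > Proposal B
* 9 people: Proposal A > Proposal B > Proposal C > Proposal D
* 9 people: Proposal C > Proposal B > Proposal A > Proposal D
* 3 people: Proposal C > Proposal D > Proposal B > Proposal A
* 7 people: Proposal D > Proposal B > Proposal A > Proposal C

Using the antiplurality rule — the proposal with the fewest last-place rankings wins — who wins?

Last-place votes: Proposal A 3, Proposal B 21, Proposal C 7, Proposal D 18.

Proposal A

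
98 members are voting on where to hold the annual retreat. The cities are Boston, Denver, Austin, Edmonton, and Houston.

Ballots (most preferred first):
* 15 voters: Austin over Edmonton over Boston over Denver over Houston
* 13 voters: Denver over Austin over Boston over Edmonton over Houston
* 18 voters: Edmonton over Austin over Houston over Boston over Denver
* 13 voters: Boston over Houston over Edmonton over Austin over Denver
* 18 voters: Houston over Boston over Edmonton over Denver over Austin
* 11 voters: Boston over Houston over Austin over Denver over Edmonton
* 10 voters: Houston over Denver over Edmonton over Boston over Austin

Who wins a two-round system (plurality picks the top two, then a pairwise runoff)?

Round 1 first-place votes: Boston 24, Denver 13, Austin 15, Edmonton 18, Houston 28. Houston and Boston advance.
Runoff: Houston is ranked above Boston on 46 ballots, Boston above Houston on 52.

Boston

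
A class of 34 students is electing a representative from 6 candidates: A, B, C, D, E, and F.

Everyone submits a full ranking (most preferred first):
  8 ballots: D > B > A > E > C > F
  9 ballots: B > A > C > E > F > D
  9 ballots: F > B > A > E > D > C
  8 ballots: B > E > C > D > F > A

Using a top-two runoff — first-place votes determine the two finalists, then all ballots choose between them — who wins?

B

Round 1 first-place votes: A 0, B 17, C 0, D 8, E 0, F 9. B and F advance.
Runoff: B is ranked above F on 25 ballots, F above B on 9.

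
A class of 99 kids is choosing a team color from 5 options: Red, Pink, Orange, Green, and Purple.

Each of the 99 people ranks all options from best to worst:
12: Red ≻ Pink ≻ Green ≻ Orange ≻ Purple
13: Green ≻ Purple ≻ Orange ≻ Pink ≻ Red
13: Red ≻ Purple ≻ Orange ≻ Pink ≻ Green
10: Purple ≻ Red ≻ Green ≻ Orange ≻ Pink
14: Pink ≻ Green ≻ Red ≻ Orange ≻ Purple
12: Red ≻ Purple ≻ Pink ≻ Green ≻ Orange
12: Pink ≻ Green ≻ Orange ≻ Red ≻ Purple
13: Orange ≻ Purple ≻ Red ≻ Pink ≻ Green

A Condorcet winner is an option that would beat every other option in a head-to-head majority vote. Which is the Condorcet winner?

Red

Red vs Pink: 60–39
Red vs Orange: 61–38
Red vs Green: 60–39
Red vs Purple: 63–36
Red beats every other option.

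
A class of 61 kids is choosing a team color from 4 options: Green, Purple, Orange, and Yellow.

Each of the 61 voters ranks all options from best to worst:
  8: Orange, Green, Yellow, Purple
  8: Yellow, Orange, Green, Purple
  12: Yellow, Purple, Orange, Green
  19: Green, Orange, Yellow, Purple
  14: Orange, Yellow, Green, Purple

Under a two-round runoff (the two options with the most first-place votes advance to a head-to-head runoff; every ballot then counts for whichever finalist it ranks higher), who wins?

Orange

Round 1 first-place votes: Green 19, Purple 0, Orange 22, Yellow 20. Orange and Yellow advance.
Runoff: Orange is ranked above Yellow on 41 ballots, Yellow above Orange on 20.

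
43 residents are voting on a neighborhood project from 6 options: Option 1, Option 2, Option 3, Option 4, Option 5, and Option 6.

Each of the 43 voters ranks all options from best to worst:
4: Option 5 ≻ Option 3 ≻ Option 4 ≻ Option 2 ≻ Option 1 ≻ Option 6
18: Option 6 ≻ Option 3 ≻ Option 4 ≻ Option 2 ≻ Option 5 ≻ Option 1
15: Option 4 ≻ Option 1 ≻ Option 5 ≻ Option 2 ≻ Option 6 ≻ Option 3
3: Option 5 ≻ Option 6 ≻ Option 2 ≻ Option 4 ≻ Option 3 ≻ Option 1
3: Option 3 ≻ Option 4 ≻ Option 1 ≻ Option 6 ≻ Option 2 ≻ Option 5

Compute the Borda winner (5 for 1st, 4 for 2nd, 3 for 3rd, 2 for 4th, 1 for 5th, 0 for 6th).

Option 1: 4×1 + 18×0 + 15×4 + 3×0 + 3×3 = 73
Option 2: 4×2 + 18×2 + 15×2 + 3×3 + 3×1 = 86
Option 3: 4×4 + 18×4 + 15×0 + 3×1 + 3×5 = 106
Option 4: 4×3 + 18×3 + 15×5 + 3×2 + 3×4 = 159
Option 5: 4×5 + 18×1 + 15×3 + 3×5 + 3×0 = 98
Option 6: 4×0 + 18×5 + 15×1 + 3×4 + 3×2 = 123

Option 4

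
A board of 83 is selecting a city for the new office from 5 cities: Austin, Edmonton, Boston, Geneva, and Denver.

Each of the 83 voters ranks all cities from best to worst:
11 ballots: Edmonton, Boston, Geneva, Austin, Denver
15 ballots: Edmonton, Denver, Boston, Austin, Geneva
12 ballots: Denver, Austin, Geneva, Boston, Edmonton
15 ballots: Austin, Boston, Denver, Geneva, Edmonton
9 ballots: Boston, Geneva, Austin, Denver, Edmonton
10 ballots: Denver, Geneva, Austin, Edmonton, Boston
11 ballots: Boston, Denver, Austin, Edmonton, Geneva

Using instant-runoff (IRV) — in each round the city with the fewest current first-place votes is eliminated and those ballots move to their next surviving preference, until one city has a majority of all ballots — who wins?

Boston

Round 1: Austin 15, Edmonton 26, Boston 20, Geneva 0, Denver 22. Geneva eliminated.
Round 2: Austin 15, Edmonton 26, Boston 20, Denver 22. Austin eliminated.
Round 3: Edmonton 26, Boston 35, Denver 22. Denver eliminated.
Round 4: Edmonton 36, Boston 47. Boston has a majority (≥42).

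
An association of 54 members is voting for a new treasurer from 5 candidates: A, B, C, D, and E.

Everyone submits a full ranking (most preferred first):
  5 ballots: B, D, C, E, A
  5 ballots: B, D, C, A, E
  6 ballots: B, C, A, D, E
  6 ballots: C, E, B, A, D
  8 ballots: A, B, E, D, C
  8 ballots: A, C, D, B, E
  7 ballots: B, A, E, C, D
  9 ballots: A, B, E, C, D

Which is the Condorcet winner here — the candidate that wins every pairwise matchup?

B vs A: 29–25
B vs C: 40–14
B vs D: 46–8
B vs E: 48–6
B beats every other candidate.

B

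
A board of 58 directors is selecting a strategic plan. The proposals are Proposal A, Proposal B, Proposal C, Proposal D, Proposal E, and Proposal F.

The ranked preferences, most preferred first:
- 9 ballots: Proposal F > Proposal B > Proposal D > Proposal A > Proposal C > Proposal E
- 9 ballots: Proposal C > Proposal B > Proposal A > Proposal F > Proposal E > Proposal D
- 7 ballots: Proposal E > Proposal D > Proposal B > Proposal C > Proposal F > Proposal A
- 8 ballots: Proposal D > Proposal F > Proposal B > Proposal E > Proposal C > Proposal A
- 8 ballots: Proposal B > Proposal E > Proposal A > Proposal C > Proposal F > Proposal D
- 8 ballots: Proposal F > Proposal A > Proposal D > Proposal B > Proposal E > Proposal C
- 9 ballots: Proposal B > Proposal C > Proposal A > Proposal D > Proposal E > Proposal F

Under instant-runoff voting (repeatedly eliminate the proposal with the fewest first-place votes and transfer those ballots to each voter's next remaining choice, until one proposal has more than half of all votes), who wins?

Proposal B

Round 1: Proposal A 0, Proposal B 17, Proposal C 9, Proposal D 8, Proposal E 7, Proposal F 17. Proposal A eliminated.
Round 2: Proposal B 17, Proposal C 9, Proposal D 8, Proposal E 7, Proposal F 17. Proposal E eliminated.
Round 3: Proposal B 17, Proposal C 9, Proposal D 15, Proposal F 17. Proposal C eliminated.
Round 4: Proposal B 26, Proposal D 15, Proposal F 17. Proposal D eliminated.
Round 5: Proposal B 33, Proposal F 25. Proposal B has a majority (≥30).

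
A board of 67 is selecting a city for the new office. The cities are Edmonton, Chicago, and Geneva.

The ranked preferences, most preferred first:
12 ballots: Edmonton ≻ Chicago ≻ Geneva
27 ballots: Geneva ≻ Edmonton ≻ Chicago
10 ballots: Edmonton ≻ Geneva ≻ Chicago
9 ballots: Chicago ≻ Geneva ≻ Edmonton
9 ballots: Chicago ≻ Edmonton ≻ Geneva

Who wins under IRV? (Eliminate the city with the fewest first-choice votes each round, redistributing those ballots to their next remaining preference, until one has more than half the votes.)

Round 1: Edmonton 22, Chicago 18, Geneva 27. Chicago eliminated.
Round 2: Edmonton 31, Geneva 36. Geneva has a majority (≥34).

Geneva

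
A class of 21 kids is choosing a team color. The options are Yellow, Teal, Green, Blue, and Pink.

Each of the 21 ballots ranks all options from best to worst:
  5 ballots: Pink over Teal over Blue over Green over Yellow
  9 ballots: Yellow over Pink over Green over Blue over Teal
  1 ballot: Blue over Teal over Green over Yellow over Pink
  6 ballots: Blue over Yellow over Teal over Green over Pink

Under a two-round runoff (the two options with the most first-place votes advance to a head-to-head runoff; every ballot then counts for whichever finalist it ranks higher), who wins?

Round 1 first-place votes: Yellow 9, Teal 0, Green 0, Blue 7, Pink 5. Yellow and Blue advance.
Runoff: Yellow is ranked above Blue on 9 ballots, Blue above Yellow on 12.

Blue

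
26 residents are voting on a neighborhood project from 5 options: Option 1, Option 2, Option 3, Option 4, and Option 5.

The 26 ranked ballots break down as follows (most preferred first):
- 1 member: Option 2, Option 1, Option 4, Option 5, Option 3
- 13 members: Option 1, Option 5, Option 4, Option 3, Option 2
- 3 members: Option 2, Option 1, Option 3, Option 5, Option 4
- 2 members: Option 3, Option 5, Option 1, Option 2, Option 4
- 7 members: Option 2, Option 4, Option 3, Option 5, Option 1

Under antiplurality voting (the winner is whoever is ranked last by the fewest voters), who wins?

Last-place votes: Option 1 7, Option 2 13, Option 3 1, Option 4 5, Option 5 0.

Option 5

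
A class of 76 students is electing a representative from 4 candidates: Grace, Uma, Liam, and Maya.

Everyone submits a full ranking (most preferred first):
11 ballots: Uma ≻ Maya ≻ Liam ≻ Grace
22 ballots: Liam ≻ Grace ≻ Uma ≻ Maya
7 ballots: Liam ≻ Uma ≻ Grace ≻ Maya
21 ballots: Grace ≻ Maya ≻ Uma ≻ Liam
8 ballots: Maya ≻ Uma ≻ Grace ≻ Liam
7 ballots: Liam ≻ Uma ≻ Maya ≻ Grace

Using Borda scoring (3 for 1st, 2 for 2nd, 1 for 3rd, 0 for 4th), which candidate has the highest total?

Grace: 11×0 + 22×2 + 7×1 + 21×3 + 8×1 + 7×0 = 122
Uma: 11×3 + 22×1 + 7×2 + 21×1 + 8×2 + 7×2 = 120
Liam: 11×1 + 22×3 + 7×3 + 21×0 + 8×0 + 7×3 = 119
Maya: 11×2 + 22×0 + 7×0 + 21×2 + 8×3 + 7×1 = 95

Grace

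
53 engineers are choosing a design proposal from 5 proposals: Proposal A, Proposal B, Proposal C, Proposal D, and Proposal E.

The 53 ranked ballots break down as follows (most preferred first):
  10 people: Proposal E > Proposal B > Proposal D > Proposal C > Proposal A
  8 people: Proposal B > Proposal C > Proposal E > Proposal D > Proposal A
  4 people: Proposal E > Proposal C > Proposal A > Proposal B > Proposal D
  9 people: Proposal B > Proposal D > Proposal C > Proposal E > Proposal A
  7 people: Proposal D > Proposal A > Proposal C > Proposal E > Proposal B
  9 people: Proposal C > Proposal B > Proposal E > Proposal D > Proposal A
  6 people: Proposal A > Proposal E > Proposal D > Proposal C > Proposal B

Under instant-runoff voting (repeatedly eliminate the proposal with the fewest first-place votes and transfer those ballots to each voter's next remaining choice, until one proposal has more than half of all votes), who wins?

Round 1: Proposal A 6, Proposal B 17, Proposal C 9, Proposal D 7, Proposal E 14. Proposal A eliminated.
Round 2: Proposal B 17, Proposal C 9, Proposal D 7, Proposal E 20. Proposal D eliminated.
Round 3: Proposal B 17, Proposal C 16, Proposal E 20. Proposal C eliminated.
Round 4: Proposal B 26, Proposal E 27. Proposal E has a majority (≥27).

Proposal E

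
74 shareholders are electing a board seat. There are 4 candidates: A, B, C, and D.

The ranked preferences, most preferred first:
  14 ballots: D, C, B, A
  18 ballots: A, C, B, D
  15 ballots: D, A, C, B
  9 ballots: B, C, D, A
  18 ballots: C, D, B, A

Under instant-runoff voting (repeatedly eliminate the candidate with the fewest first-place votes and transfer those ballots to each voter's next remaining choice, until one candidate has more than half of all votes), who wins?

Round 1: A 18, B 9, C 18, D 29. B eliminated.
Round 2: A 18, C 27, D 29. A eliminated.
Round 3: C 45, D 29. C has a majority (≥38).

C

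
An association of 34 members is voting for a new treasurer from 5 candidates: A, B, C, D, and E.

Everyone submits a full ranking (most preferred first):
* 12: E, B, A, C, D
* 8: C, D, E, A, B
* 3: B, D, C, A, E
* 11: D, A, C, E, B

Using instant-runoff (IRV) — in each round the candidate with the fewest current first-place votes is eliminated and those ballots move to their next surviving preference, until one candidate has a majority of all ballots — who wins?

D

Round 1: A 0, B 3, C 8, D 11, E 12. A eliminated.
Round 2: B 3, C 8, D 11, E 12. B eliminated.
Round 3: C 8, D 14, E 12. C eliminated.
Round 4: D 22, E 12. D has a majority (≥18).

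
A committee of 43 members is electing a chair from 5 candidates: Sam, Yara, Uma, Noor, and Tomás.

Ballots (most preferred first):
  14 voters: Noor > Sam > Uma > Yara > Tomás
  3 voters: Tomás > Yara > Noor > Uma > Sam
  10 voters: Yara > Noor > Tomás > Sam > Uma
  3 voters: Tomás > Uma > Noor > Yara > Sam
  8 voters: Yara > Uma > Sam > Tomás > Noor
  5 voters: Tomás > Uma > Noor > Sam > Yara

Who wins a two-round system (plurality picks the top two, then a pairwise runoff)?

Round 1 first-place votes: Sam 0, Yara 18, Uma 0, Noor 14, Tomás 11. Yara and Noor advance.
Runoff: Yara is ranked above Noor on 21 ballots, Noor above Yara on 22.

Noor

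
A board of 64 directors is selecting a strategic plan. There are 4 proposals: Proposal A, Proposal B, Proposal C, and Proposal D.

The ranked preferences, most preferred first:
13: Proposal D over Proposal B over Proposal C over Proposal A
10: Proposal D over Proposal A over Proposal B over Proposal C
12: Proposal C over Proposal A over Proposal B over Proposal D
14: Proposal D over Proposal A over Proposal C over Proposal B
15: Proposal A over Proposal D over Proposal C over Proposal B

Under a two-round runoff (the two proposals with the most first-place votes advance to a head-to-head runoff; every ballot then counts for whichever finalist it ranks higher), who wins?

Round 1 first-place votes: Proposal A 15, Proposal B 0, Proposal C 12, Proposal D 37. Proposal D and Proposal A advance.
Runoff: Proposal D is ranked above Proposal A on 37 ballots, Proposal A above Proposal D on 27.

Proposal D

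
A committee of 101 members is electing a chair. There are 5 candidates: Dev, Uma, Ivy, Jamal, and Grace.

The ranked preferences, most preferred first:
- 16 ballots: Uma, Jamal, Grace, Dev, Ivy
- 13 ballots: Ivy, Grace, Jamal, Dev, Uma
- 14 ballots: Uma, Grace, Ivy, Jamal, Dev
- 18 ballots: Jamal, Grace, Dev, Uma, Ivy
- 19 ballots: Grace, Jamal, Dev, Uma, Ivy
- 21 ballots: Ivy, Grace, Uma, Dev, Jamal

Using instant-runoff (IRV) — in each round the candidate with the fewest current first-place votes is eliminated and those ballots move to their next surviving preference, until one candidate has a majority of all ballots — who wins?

Round 1: Dev 0, Uma 30, Ivy 34, Jamal 18, Grace 19. Dev eliminated.
Round 2: Uma 30, Ivy 34, Jamal 18, Grace 19. Jamal eliminated.
Round 3: Uma 30, Ivy 34, Grace 37. Uma eliminated.
Round 4: Ivy 34, Grace 67. Grace has a majority (≥51).

Grace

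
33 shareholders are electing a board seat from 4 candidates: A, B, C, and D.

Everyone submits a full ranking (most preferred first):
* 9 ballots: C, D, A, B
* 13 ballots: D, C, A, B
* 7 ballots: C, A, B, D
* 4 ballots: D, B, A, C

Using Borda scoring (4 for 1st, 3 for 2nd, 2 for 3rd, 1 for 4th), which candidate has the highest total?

C

A: 9×2 + 13×2 + 7×3 + 4×2 = 73
B: 9×1 + 13×1 + 7×2 + 4×3 = 48
C: 9×4 + 13×3 + 7×4 + 4×1 = 107
D: 9×3 + 13×4 + 7×1 + 4×4 = 102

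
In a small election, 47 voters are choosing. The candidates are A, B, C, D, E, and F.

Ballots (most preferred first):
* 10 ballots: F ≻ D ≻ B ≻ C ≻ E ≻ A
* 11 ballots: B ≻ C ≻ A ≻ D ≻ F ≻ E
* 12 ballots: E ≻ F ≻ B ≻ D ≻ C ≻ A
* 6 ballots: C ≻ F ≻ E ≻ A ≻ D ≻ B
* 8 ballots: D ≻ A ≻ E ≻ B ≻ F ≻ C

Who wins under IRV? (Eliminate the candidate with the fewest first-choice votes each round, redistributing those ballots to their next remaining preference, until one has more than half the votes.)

F

Round 1: A 0, B 11, C 6, D 8, E 12, F 10. A eliminated.
Round 2: B 11, C 6, D 8, E 12, F 10. C eliminated.
Round 3: B 11, D 8, E 12, F 16. D eliminated.
Round 4: B 11, E 20, F 16. B eliminated.
Round 5: E 20, F 27. F has a majority (≥24).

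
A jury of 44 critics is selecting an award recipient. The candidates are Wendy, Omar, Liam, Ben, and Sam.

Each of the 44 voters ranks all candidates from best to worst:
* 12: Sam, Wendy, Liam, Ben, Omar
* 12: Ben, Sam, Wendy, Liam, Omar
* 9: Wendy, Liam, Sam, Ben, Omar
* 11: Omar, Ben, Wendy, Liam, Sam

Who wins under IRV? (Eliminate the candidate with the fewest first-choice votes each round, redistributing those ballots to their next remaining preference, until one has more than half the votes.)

Round 1: Wendy 9, Omar 11, Liam 0, Ben 12, Sam 12. Liam eliminated.
Round 2: Wendy 9, Omar 11, Ben 12, Sam 12. Wendy eliminated.
Round 3: Omar 11, Ben 12, Sam 21. Omar eliminated.
Round 4: Ben 23, Sam 21. Ben has a majority (≥23).

Ben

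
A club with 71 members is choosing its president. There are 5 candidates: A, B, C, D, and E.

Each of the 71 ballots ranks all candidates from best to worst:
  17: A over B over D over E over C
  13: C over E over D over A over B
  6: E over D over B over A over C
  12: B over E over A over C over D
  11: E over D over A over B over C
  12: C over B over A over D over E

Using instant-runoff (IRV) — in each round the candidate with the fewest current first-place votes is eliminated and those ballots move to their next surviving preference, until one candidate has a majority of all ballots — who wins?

E

Round 1: A 17, B 12, C 25, D 0, E 17. D eliminated.
Round 2: A 17, B 12, C 25, E 17. B eliminated.
Round 3: A 17, C 25, E 29. A eliminated.
Round 4: C 25, E 46. E has a majority (≥36).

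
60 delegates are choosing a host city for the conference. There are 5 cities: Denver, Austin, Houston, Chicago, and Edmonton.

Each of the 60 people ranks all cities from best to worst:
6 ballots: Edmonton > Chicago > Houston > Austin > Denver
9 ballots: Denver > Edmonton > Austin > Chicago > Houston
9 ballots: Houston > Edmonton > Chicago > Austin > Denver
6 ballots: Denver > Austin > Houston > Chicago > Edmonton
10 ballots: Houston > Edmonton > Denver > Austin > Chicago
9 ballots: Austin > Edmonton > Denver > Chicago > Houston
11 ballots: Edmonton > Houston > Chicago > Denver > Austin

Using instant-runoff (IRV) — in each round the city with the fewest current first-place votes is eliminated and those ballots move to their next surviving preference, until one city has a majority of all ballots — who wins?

Edmonton

Round 1: Denver 15, Austin 9, Houston 19, Chicago 0, Edmonton 17. Chicago eliminated.
Round 2: Denver 15, Austin 9, Houston 19, Edmonton 17. Austin eliminated.
Round 3: Denver 15, Houston 19, Edmonton 26. Denver eliminated.
Round 4: Houston 25, Edmonton 35. Edmonton has a majority (≥31).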